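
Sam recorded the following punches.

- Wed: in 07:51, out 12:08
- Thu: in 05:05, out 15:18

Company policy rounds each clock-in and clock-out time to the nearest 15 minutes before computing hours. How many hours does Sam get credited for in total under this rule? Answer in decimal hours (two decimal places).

Wed: in 07:51→07:45, out 12:08→12:15; 4 h 30 min
Thu: in 05:05→05:00, out 15:18→15:15; 10 h 15 min
Total credited: 14 h 45 min.

14.75 hours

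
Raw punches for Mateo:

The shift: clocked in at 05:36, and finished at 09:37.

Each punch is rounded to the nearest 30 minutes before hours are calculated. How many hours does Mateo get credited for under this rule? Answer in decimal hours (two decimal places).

The shift: in 05:36→05:30, out 09:37→09:30; 4 h 0 min

4.00 hours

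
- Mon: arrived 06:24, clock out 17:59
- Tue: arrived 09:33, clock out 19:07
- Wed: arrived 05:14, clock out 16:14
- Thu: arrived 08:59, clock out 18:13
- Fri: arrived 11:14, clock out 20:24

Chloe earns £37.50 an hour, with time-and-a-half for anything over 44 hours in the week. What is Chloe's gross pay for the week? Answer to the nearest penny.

Mon: 06:24–17:59 = 11 h 35 min
Tue: 09:33–19:07 = 9 h 34 min
Wed: 05:14–16:14 = 11 h 0 min
Thu: 08:59–18:13 = 9 h 14 min
Fri: 11:14–20:24 = 9 h 10 min
Total worked: 50 h 33 min = 3033 min.
Regular 44 h 0 min = 2640 min at £37.50/h; overtime 6 h 33 min = 393 min at £56.25/h.
Pay = (2640 × £37.50 + 393 × £56.25) ÷ 60 = £2018.44.

£2018.44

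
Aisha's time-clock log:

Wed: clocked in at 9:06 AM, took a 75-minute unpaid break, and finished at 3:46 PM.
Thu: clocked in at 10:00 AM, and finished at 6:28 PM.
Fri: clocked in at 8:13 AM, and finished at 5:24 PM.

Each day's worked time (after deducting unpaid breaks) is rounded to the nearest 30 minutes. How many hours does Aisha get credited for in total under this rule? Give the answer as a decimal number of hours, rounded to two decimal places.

23.00 hours

Wed: 9:06 AM–3:46 PM = 6 h 40 min − 75 min = 5 h 25 min → rounds to 5 h 30 min
Thu: 10:00 AM–6:28 PM = 8 h 28 min → rounds to 8 h 30 min
Fri: 8:13 AM–5:24 PM = 9 h 11 min → rounds to 9 h 0 min
Total credited: 23 h 0 min.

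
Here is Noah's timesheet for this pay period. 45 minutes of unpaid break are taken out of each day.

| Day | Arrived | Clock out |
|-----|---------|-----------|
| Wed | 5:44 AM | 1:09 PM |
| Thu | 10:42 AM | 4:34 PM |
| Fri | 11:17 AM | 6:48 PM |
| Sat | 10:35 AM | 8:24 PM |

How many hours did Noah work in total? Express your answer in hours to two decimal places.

27.62 hours

Wed: 5:44 AM–1:09 PM = 7 h 25 min; less 45 min break → 6 h 40 min
Thu: 10:42 AM–4:34 PM = 5 h 52 min; less 45 min break → 5 h 7 min
Fri: 11:17 AM–6:48 PM = 7 h 31 min; less 45 min break → 6 h 46 min
Sat: 10:35 AM–8:24 PM = 9 h 49 min; less 45 min break → 9 h 4 min
Total: 6 h 40 min + 5 h 7 min + 6 h 46 min + 9 h 4 min = 27 h 37 min.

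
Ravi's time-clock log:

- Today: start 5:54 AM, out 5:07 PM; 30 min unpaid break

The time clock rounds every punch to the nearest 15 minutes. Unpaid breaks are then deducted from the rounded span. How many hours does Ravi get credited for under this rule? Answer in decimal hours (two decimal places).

10.50 hours

Today: in 5:54 AM→6:00 AM, out 5:07 PM→5:00 PM; 11 h 0 min − 30 min = 10 h 30 min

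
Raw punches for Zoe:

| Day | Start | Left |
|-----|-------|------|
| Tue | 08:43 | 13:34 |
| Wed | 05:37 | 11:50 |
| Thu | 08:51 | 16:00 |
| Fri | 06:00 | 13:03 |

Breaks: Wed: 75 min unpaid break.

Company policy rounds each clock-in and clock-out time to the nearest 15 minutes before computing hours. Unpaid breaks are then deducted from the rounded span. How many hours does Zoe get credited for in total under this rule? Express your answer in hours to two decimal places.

24.00 hours

Tue: in 08:43→08:45, out 13:34→13:30; 4 h 45 min
Wed: in 05:37→05:30, out 11:50→11:45; 6 h 15 min − 75 min = 5 h 0 min
Thu: in 08:51→08:45, out 16:00→16:00; 7 h 15 min
Fri: in 06:00→06:00, out 13:03→13:00; 7 h 0 min
Total credited: 24 h 0 min.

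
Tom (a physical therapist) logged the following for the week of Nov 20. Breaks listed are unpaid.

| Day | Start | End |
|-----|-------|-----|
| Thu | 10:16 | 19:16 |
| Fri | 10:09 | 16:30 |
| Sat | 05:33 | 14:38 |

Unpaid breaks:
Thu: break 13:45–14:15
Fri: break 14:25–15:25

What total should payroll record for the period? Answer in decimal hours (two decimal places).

Thu: 10:16–19:16 = 9 h 0 min; less 30 min break → 8 h 30 min
Fri: 10:09–16:30 = 6 h 21 min; less 60 min break → 5 h 21 min
Sat: 05:33–14:38 = 9 h 5 min
Total: 8 h 30 min + 5 h 21 min + 9 h 5 min = 22 h 56 min.

22.93 hours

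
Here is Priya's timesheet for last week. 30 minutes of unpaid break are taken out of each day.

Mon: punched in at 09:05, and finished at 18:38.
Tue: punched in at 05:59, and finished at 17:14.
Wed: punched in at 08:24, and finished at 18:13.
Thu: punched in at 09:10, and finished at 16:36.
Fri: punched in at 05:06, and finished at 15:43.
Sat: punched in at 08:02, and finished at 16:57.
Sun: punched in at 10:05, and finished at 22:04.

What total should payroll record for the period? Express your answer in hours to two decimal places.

Mon: 09:05–18:38 = 9 h 33 min; less 30 min break → 9 h 3 min
Tue: 05:59–17:14 = 11 h 15 min; less 30 min break → 10 h 45 min
Wed: 08:24–18:13 = 9 h 49 min; less 30 min break → 9 h 19 min
Thu: 09:10–16:36 = 7 h 26 min; less 30 min break → 6 h 56 min
Fri: 05:06–15:43 = 10 h 37 min; less 30 min break → 10 h 7 min
Sat: 08:02–16:57 = 8 h 55 min; less 30 min break → 8 h 25 min
Sun: 10:05–22:04 = 11 h 59 min; less 30 min break → 11 h 29 min
Total: 9 h 3 min + 10 h 45 min + 9 h 19 min + 6 h 56 min + 10 h 7 min + 8 h 25 min + 11 h 29 min = 66 h 4 min.

66.07 hours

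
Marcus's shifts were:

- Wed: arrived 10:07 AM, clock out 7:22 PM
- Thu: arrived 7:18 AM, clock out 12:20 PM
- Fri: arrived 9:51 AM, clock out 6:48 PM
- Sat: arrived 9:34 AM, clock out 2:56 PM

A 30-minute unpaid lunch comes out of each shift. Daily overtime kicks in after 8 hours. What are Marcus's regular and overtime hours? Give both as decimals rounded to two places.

Wed: 10:07 AM–7:22 PM = 9 h 15 min; less 30 min break → 8 h 45 min
Thu: 7:18 AM–12:20 PM = 5 h 2 min; less 30 min break → 4 h 32 min
Fri: 9:51 AM–6:48 PM = 8 h 57 min; less 30 min break → 8 h 27 min
Sat: 9:34 AM–2:56 PM = 5 h 22 min; less 30 min break → 4 h 52 min
Wed reg 8 h 0 min / OT 0 h 45 min; Thu reg 4 h 32 min / OT 0 h 0 min; Fri reg 8 h 0 min / OT 0 h 27 min; Sat reg 4 h 52 min / OT 0 h 0 min.
Totals: regular 25 h 24 min, overtime 1 h 12 min.

Regular 25.40 hours, overtime 1.20 hours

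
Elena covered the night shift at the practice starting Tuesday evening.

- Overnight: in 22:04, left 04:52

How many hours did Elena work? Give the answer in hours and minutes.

Overnight: 22:04 → midnight = 1 h 56 min; midnight → 04:52 = 4 h 52 min; span 6 h 48 min

6 h 48 min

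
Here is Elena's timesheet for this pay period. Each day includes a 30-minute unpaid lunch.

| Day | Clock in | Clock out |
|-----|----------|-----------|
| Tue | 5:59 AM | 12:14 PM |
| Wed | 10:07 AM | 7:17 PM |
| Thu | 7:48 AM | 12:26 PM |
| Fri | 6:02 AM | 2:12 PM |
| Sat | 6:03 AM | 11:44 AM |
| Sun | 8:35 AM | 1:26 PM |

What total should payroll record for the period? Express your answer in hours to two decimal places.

35.75 hours

Tue: 5:59 AM–12:14 PM = 6 h 15 min; less 30 min break → 5 h 45 min
Wed: 10:07 AM–7:17 PM = 9 h 10 min; less 30 min break → 8 h 40 min
Thu: 7:48 AM–12:26 PM = 4 h 38 min; less 30 min break → 4 h 8 min
Fri: 6:02 AM–2:12 PM = 8 h 10 min; less 30 min break → 7 h 40 min
Sat: 6:03 AM–11:44 AM = 5 h 41 min; less 30 min break → 5 h 11 min
Sun: 8:35 AM–1:26 PM = 4 h 51 min; less 30 min break → 4 h 21 min
Total: 5 h 45 min + 8 h 40 min + 4 h 8 min + 7 h 40 min + 5 h 11 min + 4 h 21 min = 35 h 45 min.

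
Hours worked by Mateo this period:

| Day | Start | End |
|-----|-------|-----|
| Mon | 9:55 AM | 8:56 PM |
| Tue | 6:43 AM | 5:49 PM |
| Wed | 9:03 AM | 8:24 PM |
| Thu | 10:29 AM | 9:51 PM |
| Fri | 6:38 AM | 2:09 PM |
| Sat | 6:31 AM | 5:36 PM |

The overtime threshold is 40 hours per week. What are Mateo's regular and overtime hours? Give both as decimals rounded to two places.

Mon: 9:55 AM–8:56 PM = 11 h 1 min
Tue: 6:43 AM–5:49 PM = 11 h 6 min
Wed: 9:03 AM–8:24 PM = 11 h 21 min
Thu: 10:29 AM–9:51 PM = 11 h 22 min
Fri: 6:38 AM–2:09 PM = 7 h 31 min
Sat: 6:31 AM–5:36 PM = 11 h 5 min
Total worked: 63 h 26 min = 63.43 h.
Threshold 40 h → overtime 23 h 26 min, regular 40 h 0 min.

Regular 40.00 hours, overtime 23.43 hours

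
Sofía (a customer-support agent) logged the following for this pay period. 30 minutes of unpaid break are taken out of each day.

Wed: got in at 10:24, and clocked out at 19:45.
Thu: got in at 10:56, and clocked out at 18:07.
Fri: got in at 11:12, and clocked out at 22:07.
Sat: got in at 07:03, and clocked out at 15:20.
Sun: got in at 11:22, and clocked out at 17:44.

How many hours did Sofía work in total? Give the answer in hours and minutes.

39 h 36 min

Wed: 10:24–19:45 = 9 h 21 min; less 30 min break → 8 h 51 min
Thu: 10:56–18:07 = 7 h 11 min; less 30 min break → 6 h 41 min
Fri: 11:12–22:07 = 10 h 55 min; less 30 min break → 10 h 25 min
Sat: 07:03–15:20 = 8 h 17 min; less 30 min break → 7 h 47 min
Sun: 11:22–17:44 = 6 h 22 min; less 30 min break → 5 h 52 min
Total: 8 h 51 min + 6 h 41 min + 10 h 25 min + 7 h 47 min + 5 h 52 min = 39 h 36 min.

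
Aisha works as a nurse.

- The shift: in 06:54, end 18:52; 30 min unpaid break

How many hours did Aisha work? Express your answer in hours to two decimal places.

The shift: 06:54–18:52 = 11 h 58 min; less 30 min break → 11 h 28 min

11.47 hours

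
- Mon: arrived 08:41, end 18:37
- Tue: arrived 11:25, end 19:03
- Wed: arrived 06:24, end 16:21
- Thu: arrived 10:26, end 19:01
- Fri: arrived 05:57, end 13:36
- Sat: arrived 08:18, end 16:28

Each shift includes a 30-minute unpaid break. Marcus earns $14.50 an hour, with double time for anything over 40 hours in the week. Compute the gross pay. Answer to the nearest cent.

$838.58

Mon: 08:41–18:37 = 9 h 56 min; less 30 min break → 9 h 26 min
Tue: 11:25–19:03 = 7 h 38 min; less 30 min break → 7 h 8 min
Wed: 06:24–16:21 = 9 h 57 min; less 30 min break → 9 h 27 min
Thu: 10:26–19:01 = 8 h 35 min; less 30 min break → 8 h 5 min
Fri: 05:57–13:36 = 7 h 39 min; less 30 min break → 7 h 9 min
Sat: 08:18–16:28 = 8 h 10 min; less 30 min break → 7 h 40 min
Total worked: 48 h 55 min = 2935 min.
Regular 40 h 0 min = 2400 min at $14.50/h; overtime 8 h 55 min = 535 min at $29.00/h.
Pay = (2400 × $14.50 + 535 × $29.00) ÷ 60 = $838.58.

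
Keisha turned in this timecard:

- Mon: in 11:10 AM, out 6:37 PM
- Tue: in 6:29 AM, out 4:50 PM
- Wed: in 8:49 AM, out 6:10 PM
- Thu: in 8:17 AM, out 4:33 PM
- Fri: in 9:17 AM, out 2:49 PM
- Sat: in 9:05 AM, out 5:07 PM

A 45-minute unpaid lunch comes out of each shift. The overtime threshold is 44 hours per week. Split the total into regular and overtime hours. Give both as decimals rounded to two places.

Regular 44.00 hours, overtime 0.48 hours

Mon: 11:10 AM–6:37 PM = 7 h 27 min; less 45 min break → 6 h 42 min
Tue: 6:29 AM–4:50 PM = 10 h 21 min; less 45 min break → 9 h 36 min
Wed: 8:49 AM–6:10 PM = 9 h 21 min; less 45 min break → 8 h 36 min
Thu: 8:17 AM–4:33 PM = 8 h 16 min; less 45 min break → 7 h 31 min
Fri: 9:17 AM–2:49 PM = 5 h 32 min; less 45 min break → 4 h 47 min
Sat: 9:05 AM–5:07 PM = 8 h 2 min; less 45 min break → 7 h 17 min
Total worked: 44 h 29 min = 44.48 h.
Threshold 44 h → overtime 0 h 29 min, regular 44 h 0 min.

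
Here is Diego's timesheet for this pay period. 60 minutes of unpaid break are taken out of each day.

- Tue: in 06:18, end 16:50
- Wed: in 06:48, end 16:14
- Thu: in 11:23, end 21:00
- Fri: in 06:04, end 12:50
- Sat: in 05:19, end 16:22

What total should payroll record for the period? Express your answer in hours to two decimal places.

42.40 hours

Tue: 06:18–16:50 = 10 h 32 min; less 60 min break → 9 h 32 min
Wed: 06:48–16:14 = 9 h 26 min; less 60 min break → 8 h 26 min
Thu: 11:23–21:00 = 9 h 37 min; less 60 min break → 8 h 37 min
Fri: 06:04–12:50 = 6 h 46 min; less 60 min break → 5 h 46 min
Sat: 05:19–16:22 = 11 h 3 min; less 60 min break → 10 h 3 min
Total: 9 h 32 min + 8 h 26 min + 8 h 37 min + 5 h 46 min + 10 h 3 min = 42 h 24 min.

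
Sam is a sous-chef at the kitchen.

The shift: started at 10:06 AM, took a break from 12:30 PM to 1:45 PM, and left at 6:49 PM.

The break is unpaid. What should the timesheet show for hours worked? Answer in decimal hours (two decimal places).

7.47 hours

The shift: 10:06 AM–6:49 PM = 8 h 43 min; less 75 min break → 7 h 28 min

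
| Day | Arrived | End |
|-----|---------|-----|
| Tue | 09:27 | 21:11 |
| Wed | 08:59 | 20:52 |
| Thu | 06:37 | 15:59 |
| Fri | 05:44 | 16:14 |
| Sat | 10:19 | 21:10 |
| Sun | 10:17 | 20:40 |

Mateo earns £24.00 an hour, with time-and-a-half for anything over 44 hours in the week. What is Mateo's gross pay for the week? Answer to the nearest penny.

Tue: 09:27–21:11 = 11 h 44 min
Wed: 08:59–20:52 = 11 h 53 min
Thu: 06:37–15:59 = 9 h 22 min
Fri: 05:44–16:14 = 10 h 30 min
Sat: 10:19–21:10 = 10 h 51 min
Sun: 10:17–20:40 = 10 h 23 min
Total worked: 64 h 43 min = 3883 min.
Regular 44 h 0 min = 2640 min at £24.00/h; overtime 20 h 43 min = 1243 min at £36.00/h.
Pay = (2640 × £24.00 + 1243 × £36.00) ÷ 60 = £1801.80.

£1801.80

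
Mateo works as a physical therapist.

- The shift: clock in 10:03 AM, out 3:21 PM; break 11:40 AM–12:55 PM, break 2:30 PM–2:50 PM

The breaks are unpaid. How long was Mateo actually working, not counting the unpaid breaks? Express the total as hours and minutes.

The shift: 10:03 AM–3:21 PM = 5 h 18 min; less 95 min break → 3 h 43 min

3 h 43 min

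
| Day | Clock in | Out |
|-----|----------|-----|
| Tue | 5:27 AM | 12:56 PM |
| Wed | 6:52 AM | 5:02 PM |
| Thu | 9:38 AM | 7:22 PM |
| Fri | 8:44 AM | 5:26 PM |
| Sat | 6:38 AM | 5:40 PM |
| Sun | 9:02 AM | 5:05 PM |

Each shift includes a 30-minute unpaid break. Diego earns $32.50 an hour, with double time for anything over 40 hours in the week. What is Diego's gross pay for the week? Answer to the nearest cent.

Tue: 5:27 AM–12:56 PM = 7 h 29 min; less 30 min break → 6 h 59 min
Wed: 6:52 AM–5:02 PM = 10 h 10 min; less 30 min break → 9 h 40 min
Thu: 9:38 AM–7:22 PM = 9 h 44 min; less 30 min break → 9 h 14 min
Fri: 8:44 AM–5:26 PM = 8 h 42 min; less 30 min break → 8 h 12 min
Sat: 6:38 AM–5:40 PM = 11 h 2 min; less 30 min break → 10 h 32 min
Sun: 9:02 AM–5:05 PM = 8 h 3 min; less 30 min break → 7 h 33 min
Total worked: 52 h 10 min = 3130 min.
Regular 40 h 0 min = 2400 min at $32.50/h; overtime 12 h 10 min = 730 min at $65.00/h.
Pay = (2400 × $32.50 + 730 × $65.00) ÷ 60 = $2090.83.

$2090.83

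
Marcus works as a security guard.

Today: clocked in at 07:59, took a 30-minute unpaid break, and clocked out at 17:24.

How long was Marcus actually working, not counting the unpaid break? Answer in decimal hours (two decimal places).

Today: 07:59–17:24 = 9 h 25 min; less 30 min break → 8 h 55 min

8.92 hours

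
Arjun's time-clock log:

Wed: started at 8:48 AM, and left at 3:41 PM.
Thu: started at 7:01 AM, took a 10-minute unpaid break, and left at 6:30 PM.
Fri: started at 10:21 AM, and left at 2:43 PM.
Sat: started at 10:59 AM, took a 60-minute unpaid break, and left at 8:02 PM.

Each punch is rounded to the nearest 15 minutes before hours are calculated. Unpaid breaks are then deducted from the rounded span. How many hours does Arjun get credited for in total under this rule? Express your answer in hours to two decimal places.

30.83 hours

Wed: in 8:48 AM→8:45 AM, out 3:41 PM→3:45 PM; 7 h 0 min
Thu: in 7:01 AM→7:00 AM, out 6:30 PM→6:30 PM; 11 h 30 min − 10 min = 11 h 20 min
Fri: in 10:21 AM→10:15 AM, out 2:43 PM→2:45 PM; 4 h 30 min
Sat: in 10:59 AM→11:00 AM, out 8:02 PM→8:00 PM; 9 h 0 min − 60 min = 8 h 0 min
Total credited: 30 h 50 min.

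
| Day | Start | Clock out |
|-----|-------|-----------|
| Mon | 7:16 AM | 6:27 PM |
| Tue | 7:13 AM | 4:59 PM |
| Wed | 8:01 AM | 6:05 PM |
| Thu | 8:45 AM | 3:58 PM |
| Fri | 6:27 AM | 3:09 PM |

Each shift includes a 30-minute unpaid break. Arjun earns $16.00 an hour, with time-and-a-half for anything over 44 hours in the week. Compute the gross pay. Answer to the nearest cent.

$714.40

Mon: 7:16 AM–6:27 PM = 11 h 11 min; less 30 min break → 10 h 41 min
Tue: 7:13 AM–4:59 PM = 9 h 46 min; less 30 min break → 9 h 16 min
Wed: 8:01 AM–6:05 PM = 10 h 4 min; less 30 min break → 9 h 34 min
Thu: 8:45 AM–3:58 PM = 7 h 13 min; less 30 min break → 6 h 43 min
Fri: 6:27 AM–3:09 PM = 8 h 42 min; less 30 min break → 8 h 12 min
Total worked: 44 h 26 min = 2666 min.
Regular 44 h 0 min = 2640 min at $16.00/h; overtime 0 h 26 min = 26 min at $24.00/h.
Pay = (2640 × $16.00 + 26 × $24.00) ÷ 60 = $714.40.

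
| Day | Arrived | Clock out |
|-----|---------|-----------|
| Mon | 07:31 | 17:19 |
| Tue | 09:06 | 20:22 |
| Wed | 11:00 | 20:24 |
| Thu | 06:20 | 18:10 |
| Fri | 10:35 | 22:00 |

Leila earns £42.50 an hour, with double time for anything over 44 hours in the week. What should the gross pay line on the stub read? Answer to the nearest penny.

£2695.92

Mon: 07:31–17:19 = 9 h 48 min
Tue: 09:06–20:22 = 11 h 16 min
Wed: 11:00–20:24 = 9 h 24 min
Thu: 06:20–18:10 = 11 h 50 min
Fri: 10:35–22:00 = 11 h 25 min
Total worked: 53 h 43 min = 3223 min.
Regular 44 h 0 min = 2640 min at £42.50/h; overtime 9 h 43 min = 583 min at £85.00/h.
Pay = (2640 × £42.50 + 583 × £85.00) ÷ 60 = £2695.92.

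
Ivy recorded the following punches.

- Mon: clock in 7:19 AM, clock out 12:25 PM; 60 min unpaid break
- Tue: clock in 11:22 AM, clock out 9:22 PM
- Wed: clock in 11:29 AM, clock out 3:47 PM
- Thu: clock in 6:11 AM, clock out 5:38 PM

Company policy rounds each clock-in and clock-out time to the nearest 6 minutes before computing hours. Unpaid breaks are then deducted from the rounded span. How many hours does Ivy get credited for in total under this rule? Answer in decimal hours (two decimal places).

29.80 hours

Mon: in 7:19 AM→7:18 AM, out 12:25 PM→12:24 PM; 5 h 6 min − 60 min = 4 h 6 min
Tue: in 11:22 AM→11:24 AM, out 9:22 PM→9:24 PM; 10 h 0 min
Wed: in 11:29 AM→11:30 AM, out 3:47 PM→3:48 PM; 4 h 18 min
Thu: in 6:11 AM→6:12 AM, out 5:38 PM→5:36 PM; 11 h 24 min
Total credited: 29 h 48 min.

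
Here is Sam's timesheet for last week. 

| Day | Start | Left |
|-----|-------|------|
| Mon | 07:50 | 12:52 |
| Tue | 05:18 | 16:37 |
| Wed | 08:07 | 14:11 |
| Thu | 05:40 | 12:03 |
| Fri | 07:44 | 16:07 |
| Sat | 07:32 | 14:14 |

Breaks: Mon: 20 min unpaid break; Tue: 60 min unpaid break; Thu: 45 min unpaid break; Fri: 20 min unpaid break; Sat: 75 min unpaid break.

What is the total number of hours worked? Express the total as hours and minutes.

Mon: 07:50–12:52 = 5 h 2 min; less 20 min break → 4 h 42 min
Tue: 05:18–16:37 = 11 h 19 min; less 60 min break → 10 h 19 min
Wed: 08:07–14:11 = 6 h 4 min
Thu: 05:40–12:03 = 6 h 23 min; less 45 min break → 5 h 38 min
Fri: 07:44–16:07 = 8 h 23 min; less 20 min break → 8 h 3 min
Sat: 07:32–14:14 = 6 h 42 min; less 75 min break → 5 h 27 min
Total: 4 h 42 min + 10 h 19 min + 6 h 4 min + 5 h 38 min + 8 h 3 min + 5 h 27 min = 40 h 13 min.

40 h 13 min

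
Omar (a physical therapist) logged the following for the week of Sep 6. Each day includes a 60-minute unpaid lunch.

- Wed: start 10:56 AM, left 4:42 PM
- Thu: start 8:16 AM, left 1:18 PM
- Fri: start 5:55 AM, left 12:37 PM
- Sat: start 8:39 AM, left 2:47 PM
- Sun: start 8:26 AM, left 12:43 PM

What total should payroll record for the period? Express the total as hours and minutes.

Wed: 10:56 AM–4:42 PM = 5 h 46 min; less 60 min break → 4 h 46 min
Thu: 8:16 AM–1:18 PM = 5 h 2 min; less 60 min break → 4 h 2 min
Fri: 5:55 AM–12:37 PM = 6 h 42 min; less 60 min break → 5 h 42 min
Sat: 8:39 AM–2:47 PM = 6 h 8 min; less 60 min break → 5 h 8 min
Sun: 8:26 AM–12:43 PM = 4 h 17 min; less 60 min break → 3 h 17 min
Total: 4 h 46 min + 4 h 2 min + 5 h 42 min + 5 h 8 min + 3 h 17 min = 22 h 55 min.

22 h 55 min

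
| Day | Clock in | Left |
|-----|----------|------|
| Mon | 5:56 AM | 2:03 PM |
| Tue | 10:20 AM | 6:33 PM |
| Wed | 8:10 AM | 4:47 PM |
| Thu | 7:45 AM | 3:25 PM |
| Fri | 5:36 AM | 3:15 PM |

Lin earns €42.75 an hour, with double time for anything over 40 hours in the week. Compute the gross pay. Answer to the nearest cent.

€1903.80

Mon: 5:56 AM–2:03 PM = 8 h 7 min
Tue: 10:20 AM–6:33 PM = 8 h 13 min
Wed: 8:10 AM–4:47 PM = 8 h 37 min
Thu: 7:45 AM–3:25 PM = 7 h 40 min
Fri: 5:36 AM–3:15 PM = 9 h 39 min
Total worked: 42 h 16 min = 2536 min.
Regular 40 h 0 min = 2400 min at €42.75/h; overtime 2 h 16 min = 136 min at €85.50/h.
Pay = (2400 × €42.75 + 136 × €85.50) ÷ 60 = €1903.80.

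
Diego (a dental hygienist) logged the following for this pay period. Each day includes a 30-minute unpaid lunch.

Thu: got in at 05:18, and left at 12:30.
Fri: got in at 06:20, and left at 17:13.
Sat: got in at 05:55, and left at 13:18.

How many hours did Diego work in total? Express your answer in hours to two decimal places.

Thu: 05:18–12:30 = 7 h 12 min; less 30 min break → 6 h 42 min
Fri: 06:20–17:13 = 10 h 53 min; less 30 min break → 10 h 23 min
Sat: 05:55–13:18 = 7 h 23 min; less 30 min break → 6 h 53 min
Total: 6 h 42 min + 10 h 23 min + 6 h 53 min = 23 h 58 min.

23.97 hours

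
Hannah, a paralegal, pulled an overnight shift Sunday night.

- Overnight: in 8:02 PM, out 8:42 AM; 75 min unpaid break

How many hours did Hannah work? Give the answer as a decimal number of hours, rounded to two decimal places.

11.42 hours

Overnight: 8:02 PM → midnight = 3 h 58 min; midnight → 8:42 AM = 8 h 42 min; span 12 h 40 min; less 75 min break → 11 h 25 min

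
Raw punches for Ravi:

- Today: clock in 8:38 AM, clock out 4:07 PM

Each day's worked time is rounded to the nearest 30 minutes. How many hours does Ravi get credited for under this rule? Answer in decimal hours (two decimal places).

Today: 8:38 AM–4:07 PM = 7 h 29 min → rounds to 7 h 30 min

7.50 hours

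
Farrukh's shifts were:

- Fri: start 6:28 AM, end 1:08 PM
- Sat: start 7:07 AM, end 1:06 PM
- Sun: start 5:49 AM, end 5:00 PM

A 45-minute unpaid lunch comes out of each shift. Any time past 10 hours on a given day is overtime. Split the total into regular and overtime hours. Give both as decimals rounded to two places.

Fri: 6:28 AM–1:08 PM = 6 h 40 min; less 45 min break → 5 h 55 min
Sat: 7:07 AM–1:06 PM = 5 h 59 min; less 45 min break → 5 h 14 min
Sun: 5:49 AM–5:00 PM = 11 h 11 min; less 45 min break → 10 h 26 min
Fri reg 5 h 55 min / OT 0 h 0 min; Sat reg 5 h 14 min / OT 0 h 0 min; Sun reg 10 h 0 min / OT 0 h 26 min.
Totals: regular 21 h 9 min, overtime 0 h 26 min.

Regular 21.15 hours, overtime 0.43 hours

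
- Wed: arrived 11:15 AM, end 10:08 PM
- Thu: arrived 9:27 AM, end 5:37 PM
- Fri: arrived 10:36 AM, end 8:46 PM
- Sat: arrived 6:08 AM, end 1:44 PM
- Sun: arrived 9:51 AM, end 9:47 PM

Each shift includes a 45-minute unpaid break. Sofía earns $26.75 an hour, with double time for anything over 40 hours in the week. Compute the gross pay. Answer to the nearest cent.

Wed: 11:15 AM–10:08 PM = 10 h 53 min; less 45 min break → 10 h 8 min
Thu: 9:27 AM–5:37 PM = 8 h 10 min; less 45 min break → 7 h 25 min
Fri: 10:36 AM–8:46 PM = 10 h 10 min; less 45 min break → 9 h 25 min
Sat: 6:08 AM–1:44 PM = 7 h 36 min; less 45 min break → 6 h 51 min
Sun: 9:51 AM–9:47 PM = 11 h 56 min; less 45 min break → 11 h 11 min
Total worked: 45 h 0 min = 2700 min.
Regular 40 h 0 min = 2400 min at $26.75/h; overtime 5 h 0 min = 300 min at $53.50/h.
Pay = (2400 × $26.75 + 300 × $53.50) ÷ 60 = $1337.50.

$1337.50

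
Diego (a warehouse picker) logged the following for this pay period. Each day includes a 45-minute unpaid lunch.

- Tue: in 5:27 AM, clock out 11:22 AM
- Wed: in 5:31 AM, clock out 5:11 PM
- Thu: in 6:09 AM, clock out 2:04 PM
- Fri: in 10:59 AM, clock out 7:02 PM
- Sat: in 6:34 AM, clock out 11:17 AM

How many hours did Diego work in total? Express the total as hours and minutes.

34 h 31 min

Tue: 5:27 AM–11:22 AM = 5 h 55 min; less 45 min break → 5 h 10 min
Wed: 5:31 AM–5:11 PM = 11 h 40 min; less 45 min break → 10 h 55 min
Thu: 6:09 AM–2:04 PM = 7 h 55 min; less 45 min break → 7 h 10 min
Fri: 10:59 AM–7:02 PM = 8 h 3 min; less 45 min break → 7 h 18 min
Sat: 6:34 AM–11:17 AM = 4 h 43 min; less 45 min break → 3 h 58 min
Total: 5 h 10 min + 10 h 55 min + 7 h 10 min + 7 h 18 min + 3 h 58 min = 34 h 31 min.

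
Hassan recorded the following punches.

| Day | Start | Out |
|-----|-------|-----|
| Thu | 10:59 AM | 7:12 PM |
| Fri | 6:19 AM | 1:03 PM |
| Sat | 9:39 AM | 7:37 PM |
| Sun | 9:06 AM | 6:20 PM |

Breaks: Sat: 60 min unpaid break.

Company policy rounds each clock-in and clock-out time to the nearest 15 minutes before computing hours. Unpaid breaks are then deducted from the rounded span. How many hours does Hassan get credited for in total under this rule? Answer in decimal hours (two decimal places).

Thu: in 10:59 AM→11:00 AM, out 7:12 PM→7:15 PM; 8 h 15 min
Fri: in 6:19 AM→6:15 AM, out 1:03 PM→1:00 PM; 6 h 45 min
Sat: in 9:39 AM→9:45 AM, out 7:37 PM→7:30 PM; 9 h 45 min − 60 min = 8 h 45 min
Sun: in 9:06 AM→9:00 AM, out 6:20 PM→6:15 PM; 9 h 15 min
Total credited: 33 h 0 min.

33.00 hours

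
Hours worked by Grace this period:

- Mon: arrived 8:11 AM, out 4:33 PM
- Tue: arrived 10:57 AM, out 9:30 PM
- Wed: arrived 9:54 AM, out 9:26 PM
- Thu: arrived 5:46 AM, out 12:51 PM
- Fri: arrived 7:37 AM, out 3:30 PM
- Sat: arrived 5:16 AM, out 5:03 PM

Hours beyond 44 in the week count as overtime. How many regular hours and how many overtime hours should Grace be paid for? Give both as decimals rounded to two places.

Mon: 8:11 AM–4:33 PM = 8 h 22 min
Tue: 10:57 AM–9:30 PM = 10 h 33 min
Wed: 9:54 AM–9:26 PM = 11 h 32 min
Thu: 5:46 AM–12:51 PM = 7 h 5 min
Fri: 7:37 AM–3:30 PM = 7 h 53 min
Sat: 5:16 AM–5:03 PM = 11 h 47 min
Total worked: 57 h 12 min = 57.20 h.
Threshold 44 h → overtime 13 h 12 min, regular 44 h 0 min.

Regular 44.00 hours, overtime 13.20 hours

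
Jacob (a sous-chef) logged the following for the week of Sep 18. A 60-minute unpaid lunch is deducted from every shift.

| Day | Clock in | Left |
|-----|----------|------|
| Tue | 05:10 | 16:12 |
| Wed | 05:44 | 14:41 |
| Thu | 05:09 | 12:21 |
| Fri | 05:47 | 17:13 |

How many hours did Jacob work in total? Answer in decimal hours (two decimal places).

Tue: 05:10–16:12 = 11 h 2 min; less 60 min break → 10 h 2 min
Wed: 05:44–14:41 = 8 h 57 min; less 60 min break → 7 h 57 min
Thu: 05:09–12:21 = 7 h 12 min; less 60 min break → 6 h 12 min
Fri: 05:47–17:13 = 11 h 26 min; less 60 min break → 10 h 26 min
Total: 10 h 2 min + 7 h 57 min + 6 h 12 min + 10 h 26 min = 34 h 37 min.

34.62 hours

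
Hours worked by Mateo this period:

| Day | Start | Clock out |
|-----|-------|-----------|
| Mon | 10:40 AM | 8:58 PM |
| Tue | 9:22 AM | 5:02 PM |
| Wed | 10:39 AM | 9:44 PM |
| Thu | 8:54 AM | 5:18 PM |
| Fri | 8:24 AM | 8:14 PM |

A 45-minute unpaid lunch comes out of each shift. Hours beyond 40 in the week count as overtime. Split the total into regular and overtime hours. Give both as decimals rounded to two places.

Regular 40.00 hours, overtime 5.53 hours

Mon: 10:40 AM–8:58 PM = 10 h 18 min; less 45 min break → 9 h 33 min
Tue: 9:22 AM–5:02 PM = 7 h 40 min; less 45 min break → 6 h 55 min
Wed: 10:39 AM–9:44 PM = 11 h 5 min; less 45 min break → 10 h 20 min
Thu: 8:54 AM–5:18 PM = 8 h 24 min; less 45 min break → 7 h 39 min
Fri: 8:24 AM–8:14 PM = 11 h 50 min; less 45 min break → 11 h 5 min
Total worked: 45 h 32 min = 45.53 h.
Threshold 40 h → overtime 5 h 32 min, regular 40 h 0 min.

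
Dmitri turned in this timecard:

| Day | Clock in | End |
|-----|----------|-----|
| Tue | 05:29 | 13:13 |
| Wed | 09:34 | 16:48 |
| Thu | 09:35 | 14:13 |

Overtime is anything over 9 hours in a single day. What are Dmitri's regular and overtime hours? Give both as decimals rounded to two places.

Regular 19.60 hours, overtime 0.00 hours

Tue: 05:29–13:13 = 7 h 44 min
Wed: 09:34–16:48 = 7 h 14 min
Thu: 09:35–14:13 = 4 h 38 min
Tue reg 7 h 44 min / OT 0 h 0 min; Wed reg 7 h 14 min / OT 0 h 0 min; Thu reg 4 h 38 min / OT 0 h 0 min.
Totals: regular 19 h 36 min, overtime 0 h 0 min.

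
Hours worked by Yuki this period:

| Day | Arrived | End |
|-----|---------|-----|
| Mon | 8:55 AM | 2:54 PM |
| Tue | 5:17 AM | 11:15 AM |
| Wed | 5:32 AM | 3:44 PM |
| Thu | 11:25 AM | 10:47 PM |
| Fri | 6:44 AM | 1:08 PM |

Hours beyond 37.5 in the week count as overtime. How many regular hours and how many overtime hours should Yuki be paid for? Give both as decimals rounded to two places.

Regular 37.50 hours, overtime 2.42 hours

Mon: 8:55 AM–2:54 PM = 5 h 59 min
Tue: 5:17 AM–11:15 AM = 5 h 58 min
Wed: 5:32 AM–3:44 PM = 10 h 12 min
Thu: 11:25 AM–10:47 PM = 11 h 22 min
Fri: 6:44 AM–1:08 PM = 6 h 24 min
Total worked: 39 h 55 min = 39.92 h.
Threshold 37.5 h → overtime 2 h 25 min, regular 37 h 30 min.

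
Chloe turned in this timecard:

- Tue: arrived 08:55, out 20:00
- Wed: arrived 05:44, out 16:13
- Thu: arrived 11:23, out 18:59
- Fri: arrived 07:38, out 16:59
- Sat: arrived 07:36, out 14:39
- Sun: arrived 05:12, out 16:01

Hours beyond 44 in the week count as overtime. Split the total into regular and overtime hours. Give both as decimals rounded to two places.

Regular 44.00 hours, overtime 12.38 hours

Tue: 08:55–20:00 = 11 h 5 min
Wed: 05:44–16:13 = 10 h 29 min
Thu: 11:23–18:59 = 7 h 36 min
Fri: 07:38–16:59 = 9 h 21 min
Sat: 07:36–14:39 = 7 h 3 min
Sun: 05:12–16:01 = 10 h 49 min
Total worked: 56 h 23 min = 56.38 h.
Threshold 44 h → overtime 12 h 23 min, regular 44 h 0 min.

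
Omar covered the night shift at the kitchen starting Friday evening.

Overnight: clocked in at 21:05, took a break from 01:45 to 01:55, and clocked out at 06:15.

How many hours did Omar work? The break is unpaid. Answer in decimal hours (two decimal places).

9.00 hours

Overnight: 21:05 → midnight = 2 h 55 min; midnight → 06:15 = 6 h 15 min; span 9 h 10 min; less 10 min break → 9 h 0 min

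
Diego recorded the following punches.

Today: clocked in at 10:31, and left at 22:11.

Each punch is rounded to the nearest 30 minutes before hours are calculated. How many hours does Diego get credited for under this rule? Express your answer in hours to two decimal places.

11.50 hours

Today: in 10:31→10:30, out 22:11→22:00; 11 h 30 min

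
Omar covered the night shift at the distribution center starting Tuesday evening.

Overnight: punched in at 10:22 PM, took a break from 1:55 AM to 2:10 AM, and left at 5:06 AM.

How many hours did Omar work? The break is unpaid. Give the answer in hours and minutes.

6 h 29 min

Overnight: 10:22 PM → midnight = 1 h 38 min; midnight → 5:06 AM = 5 h 6 min; span 6 h 44 min; less 15 min break → 6 h 29 min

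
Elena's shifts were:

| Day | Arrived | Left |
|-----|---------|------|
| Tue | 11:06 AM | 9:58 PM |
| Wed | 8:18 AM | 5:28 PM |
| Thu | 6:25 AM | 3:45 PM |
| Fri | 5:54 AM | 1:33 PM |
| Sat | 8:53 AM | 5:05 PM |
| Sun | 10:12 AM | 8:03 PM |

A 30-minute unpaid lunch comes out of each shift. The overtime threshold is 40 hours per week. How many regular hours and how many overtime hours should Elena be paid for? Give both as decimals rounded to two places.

Tue: 11:06 AM–9:58 PM = 10 h 52 min; less 30 min break → 10 h 22 min
Wed: 8:18 AM–5:28 PM = 9 h 10 min; less 30 min break → 8 h 40 min
Thu: 6:25 AM–3:45 PM = 9 h 20 min; less 30 min break → 8 h 50 min
Fri: 5:54 AM–1:33 PM = 7 h 39 min; less 30 min break → 7 h 9 min
Sat: 8:53 AM–5:05 PM = 8 h 12 min; less 30 min break → 7 h 42 min
Sun: 10:12 AM–8:03 PM = 9 h 51 min; less 30 min break → 9 h 21 min
Total worked: 52 h 4 min = 52.07 h.
Threshold 40 h → overtime 12 h 4 min, regular 40 h 0 min.

Regular 40.00 hours, overtime 12.07 hours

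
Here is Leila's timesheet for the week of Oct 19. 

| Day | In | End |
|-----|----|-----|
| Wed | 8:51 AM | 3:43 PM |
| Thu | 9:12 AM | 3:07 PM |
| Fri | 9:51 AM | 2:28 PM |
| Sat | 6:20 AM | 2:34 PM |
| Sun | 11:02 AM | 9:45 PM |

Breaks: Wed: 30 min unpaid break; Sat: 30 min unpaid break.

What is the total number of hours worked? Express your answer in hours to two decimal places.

Wed: 8:51 AM–3:43 PM = 6 h 52 min; less 30 min break → 6 h 22 min
Thu: 9:12 AM–3:07 PM = 5 h 55 min
Fri: 9:51 AM–2:28 PM = 4 h 37 min
Sat: 6:20 AM–2:34 PM = 8 h 14 min; less 30 min break → 7 h 44 min
Sun: 11:02 AM–9:45 PM = 10 h 43 min
Total: 6 h 22 min + 5 h 55 min + 4 h 37 min + 7 h 44 min + 10 h 43 min = 35 h 21 min.

35.35 hours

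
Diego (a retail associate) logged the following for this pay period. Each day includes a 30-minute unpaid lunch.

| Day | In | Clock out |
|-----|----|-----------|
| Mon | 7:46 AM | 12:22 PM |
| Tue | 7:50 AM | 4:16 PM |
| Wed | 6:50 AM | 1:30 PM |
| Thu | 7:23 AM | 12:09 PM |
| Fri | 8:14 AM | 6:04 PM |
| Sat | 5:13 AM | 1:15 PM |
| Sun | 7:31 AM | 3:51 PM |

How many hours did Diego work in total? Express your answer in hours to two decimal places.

Mon: 7:46 AM–12:22 PM = 4 h 36 min; less 30 min break → 4 h 6 min
Tue: 7:50 AM–4:16 PM = 8 h 26 min; less 30 min break → 7 h 56 min
Wed: 6:50 AM–1:30 PM = 6 h 40 min; less 30 min break → 6 h 10 min
Thu: 7:23 AM–12:09 PM = 4 h 46 min; less 30 min break → 4 h 16 min
Fri: 8:14 AM–6:04 PM = 9 h 50 min; less 30 min break → 9 h 20 min
Sat: 5:13 AM–1:15 PM = 8 h 2 min; less 30 min break → 7 h 32 min
Sun: 7:31 AM–3:51 PM = 8 h 20 min; less 30 min break → 7 h 50 min
Total: 4 h 6 min + 7 h 56 min + 6 h 10 min + 4 h 16 min + 9 h 20 min + 7 h 32 min + 7 h 50 min = 47 h 10 min.

47.17 hours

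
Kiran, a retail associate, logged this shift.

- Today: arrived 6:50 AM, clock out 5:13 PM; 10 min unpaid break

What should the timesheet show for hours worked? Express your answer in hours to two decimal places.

10.22 hours

Today: 6:50 AM–5:13 PM = 10 h 23 min; less 10 min break → 10 h 13 min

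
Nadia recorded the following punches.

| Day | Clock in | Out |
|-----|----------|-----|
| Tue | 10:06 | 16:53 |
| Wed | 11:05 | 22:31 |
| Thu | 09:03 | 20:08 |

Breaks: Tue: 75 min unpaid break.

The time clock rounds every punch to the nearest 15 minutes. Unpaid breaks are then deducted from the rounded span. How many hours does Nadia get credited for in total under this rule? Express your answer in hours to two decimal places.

28.50 hours

Tue: in 10:06→10:00, out 16:53→17:00; 7 h 0 min − 75 min = 5 h 45 min
Wed: in 11:05→11:00, out 22:31→22:30; 11 h 30 min
Thu: in 09:03→09:00, out 20:08→20:15; 11 h 15 min
Total credited: 28 h 30 min.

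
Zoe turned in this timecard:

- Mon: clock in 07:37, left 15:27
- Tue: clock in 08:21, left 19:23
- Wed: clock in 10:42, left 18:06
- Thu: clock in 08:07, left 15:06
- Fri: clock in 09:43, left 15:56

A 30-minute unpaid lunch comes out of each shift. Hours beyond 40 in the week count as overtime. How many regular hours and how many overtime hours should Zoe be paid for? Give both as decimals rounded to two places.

Regular 36.97 hours, overtime 0.00 hours

Mon: 07:37–15:27 = 7 h 50 min; less 30 min break → 7 h 20 min
Tue: 08:21–19:23 = 11 h 2 min; less 30 min break → 10 h 32 min
Wed: 10:42–18:06 = 7 h 24 min; less 30 min break → 6 h 54 min
Thu: 08:07–15:06 = 6 h 59 min; less 30 min break → 6 h 29 min
Fri: 09:43–15:56 = 6 h 13 min; less 30 min break → 5 h 43 min
Total worked: 36 h 58 min = 36.97 h.
Threshold 40 h → overtime 0 h 0 min, regular 36 h 58 min.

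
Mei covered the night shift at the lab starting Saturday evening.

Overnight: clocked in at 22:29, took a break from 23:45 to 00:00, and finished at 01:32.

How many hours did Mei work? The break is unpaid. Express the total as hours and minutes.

2 h 48 min

Overnight: 22:29 → midnight = 1 h 31 min; midnight → 01:32 = 1 h 32 min; span 3 h 3 min; less 15 min break → 2 h 48 min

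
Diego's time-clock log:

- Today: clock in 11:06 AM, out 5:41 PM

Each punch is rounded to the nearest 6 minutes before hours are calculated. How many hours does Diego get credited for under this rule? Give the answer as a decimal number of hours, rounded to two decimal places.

6.60 hours

Today: in 11:06 AM→11:06 AM, out 5:41 PM→5:42 PM; 6 h 36 min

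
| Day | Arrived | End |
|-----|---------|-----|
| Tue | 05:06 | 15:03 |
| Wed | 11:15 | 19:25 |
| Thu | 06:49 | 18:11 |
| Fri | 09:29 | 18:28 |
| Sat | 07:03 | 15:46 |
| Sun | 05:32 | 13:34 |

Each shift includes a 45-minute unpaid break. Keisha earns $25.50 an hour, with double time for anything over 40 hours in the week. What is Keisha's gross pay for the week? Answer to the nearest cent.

Tue: 05:06–15:03 = 9 h 57 min; less 45 min break → 9 h 12 min
Wed: 11:15–19:25 = 8 h 10 min; less 45 min break → 7 h 25 min
Thu: 06:49–18:11 = 11 h 22 min; less 45 min break → 10 h 37 min
Fri: 09:29–18:28 = 8 h 59 min; less 45 min break → 8 h 14 min
Sat: 07:03–15:46 = 8 h 43 min; less 45 min break → 7 h 58 min
Sun: 05:32–13:34 = 8 h 2 min; less 45 min break → 7 h 17 min
Total worked: 50 h 43 min = 3043 min.
Regular 40 h 0 min = 2400 min at $25.50/h; overtime 10 h 43 min = 643 min at $51.00/h.
Pay = (2400 × $25.50 + 643 × $51.00) ÷ 60 = $1566.55.

$1566.55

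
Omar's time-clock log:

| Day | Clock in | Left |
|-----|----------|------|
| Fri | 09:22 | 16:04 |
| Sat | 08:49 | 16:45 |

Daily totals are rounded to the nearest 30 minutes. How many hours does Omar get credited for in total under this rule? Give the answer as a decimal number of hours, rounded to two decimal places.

Fri: 09:22–16:04 = 6 h 42 min → rounds to 6 h 30 min
Sat: 08:49–16:45 = 7 h 56 min → rounds to 8 h 0 min
Total credited: 14 h 30 min.

14.50 hours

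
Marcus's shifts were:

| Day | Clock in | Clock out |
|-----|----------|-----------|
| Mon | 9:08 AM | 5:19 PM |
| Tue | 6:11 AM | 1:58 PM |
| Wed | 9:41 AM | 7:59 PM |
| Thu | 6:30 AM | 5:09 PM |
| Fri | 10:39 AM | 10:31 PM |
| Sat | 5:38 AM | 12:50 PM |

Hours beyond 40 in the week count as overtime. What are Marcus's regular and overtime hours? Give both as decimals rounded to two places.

Regular 40.00 hours, overtime 15.98 hours

Mon: 9:08 AM–5:19 PM = 8 h 11 min
Tue: 6:11 AM–1:58 PM = 7 h 47 min
Wed: 9:41 AM–7:59 PM = 10 h 18 min
Thu: 6:30 AM–5:09 PM = 10 h 39 min
Fri: 10:39 AM–10:31 PM = 11 h 52 min
Sat: 5:38 AM–12:50 PM = 7 h 12 min
Total worked: 55 h 59 min = 55.98 h.
Threshold 40 h → overtime 15 h 59 min, regular 40 h 0 min.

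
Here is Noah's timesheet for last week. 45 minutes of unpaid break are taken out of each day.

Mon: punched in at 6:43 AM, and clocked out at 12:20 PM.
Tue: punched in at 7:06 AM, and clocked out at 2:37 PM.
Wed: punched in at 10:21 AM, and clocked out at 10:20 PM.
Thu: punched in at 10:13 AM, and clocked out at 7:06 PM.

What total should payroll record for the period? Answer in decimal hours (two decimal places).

Mon: 6:43 AM–12:20 PM = 5 h 37 min; less 45 min break → 4 h 52 min
Tue: 7:06 AM–2:37 PM = 7 h 31 min; less 45 min break → 6 h 46 min
Wed: 10:21 AM–10:20 PM = 11 h 59 min; less 45 min break → 11 h 14 min
Thu: 10:13 AM–7:06 PM = 8 h 53 min; less 45 min break → 8 h 8 min
Total: 4 h 52 min + 6 h 46 min + 11 h 14 min + 8 h 8 min = 31 h 0 min.

31.00 hours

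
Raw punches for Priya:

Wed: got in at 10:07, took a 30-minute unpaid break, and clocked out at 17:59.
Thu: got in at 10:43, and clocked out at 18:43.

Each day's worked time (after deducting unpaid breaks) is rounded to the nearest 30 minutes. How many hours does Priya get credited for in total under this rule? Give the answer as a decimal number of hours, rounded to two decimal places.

15.50 hours

Wed: 10:07–17:59 = 7 h 52 min − 30 min = 7 h 22 min → rounds to 7 h 30 min
Thu: 10:43–18:43 = 8 h 0 min → rounds to 8 h 0 min
Total credited: 15 h 30 min.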